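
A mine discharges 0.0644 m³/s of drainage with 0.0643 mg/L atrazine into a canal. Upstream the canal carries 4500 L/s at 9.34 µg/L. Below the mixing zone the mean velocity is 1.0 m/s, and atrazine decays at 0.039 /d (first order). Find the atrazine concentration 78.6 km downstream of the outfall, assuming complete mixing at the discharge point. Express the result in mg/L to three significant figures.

4500 L/s = 4.5 m³/s.
9.34 µg/L = 0.00934 mg/L.
After complete mixing, C₀ = (0.0644·0.0643 + 4.5·0.00934) / 4.564 = 0.01012 mg/L.
Travel time t = 7.86e+04 m / 1.0 m/s = 7.86e+04 s = 0.9097 d.
C = 0.01012·exp(−0.039·0.9097) = 0.01012·0.9651 = 0.009763 mg/L.

0.00976 mg/L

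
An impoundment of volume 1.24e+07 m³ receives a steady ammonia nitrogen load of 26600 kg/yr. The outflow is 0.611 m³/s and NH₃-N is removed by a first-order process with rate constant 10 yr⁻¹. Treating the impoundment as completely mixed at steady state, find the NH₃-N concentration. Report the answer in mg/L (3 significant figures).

0.186 mg/L

Outflow Q = 0.611 m³/s × 3.156e+07 s/yr = 1.928e+07 m³/yr.
Steady-state CSTR mass balance: W = Q·C + k·V·C, so C = W/(Q + kV).
Q + kV = 1.928e+07 + 10·1.24e+07 = 1.433e+08 m³/yr.
C = 26600/1.433e+08 = 0.0001856 kg/m³ = 0.1856 mg/L.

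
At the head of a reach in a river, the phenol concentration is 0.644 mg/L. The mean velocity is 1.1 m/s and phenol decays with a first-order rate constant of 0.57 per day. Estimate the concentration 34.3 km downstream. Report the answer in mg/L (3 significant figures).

0.524 mg/L

Travel time t = 34.3 km / 1.1 m/s = 3.43e+04/1.1 = 3.118e+04 s = 0.3609 d.
First-order decay: C = 0.644·exp(−0.57·0.3609) = 0.644·0.8141 = 0.5243 mg/L.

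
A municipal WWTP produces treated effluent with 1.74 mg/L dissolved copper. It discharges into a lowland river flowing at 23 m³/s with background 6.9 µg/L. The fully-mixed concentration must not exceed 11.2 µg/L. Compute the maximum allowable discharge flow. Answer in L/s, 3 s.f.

6.9 µg/L = 0.0069 mg/L.
11.2 µg/L = 0.0112 mg/L.
Mass balance at complete mixing: C_std·(Q_w + Q_r) = Q_w·C_e + Q_r·C_b.
Rearranging, Q_w = Q_r·(C_std − C_b)/(C_e − C_std) = 23·(0.0112 − 0.0069) / (1.74 − 0.0112) = 0.05721 m³/s.
= 57.21 L/s.

57.2 L/s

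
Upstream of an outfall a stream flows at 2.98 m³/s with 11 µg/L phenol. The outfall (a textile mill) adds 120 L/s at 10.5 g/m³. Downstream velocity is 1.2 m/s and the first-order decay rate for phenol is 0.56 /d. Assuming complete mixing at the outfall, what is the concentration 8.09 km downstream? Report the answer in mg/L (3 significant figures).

0.399 mg/L

120 L/s = 0.12 m³/s.
11 µg/L = 0.011 mg/L.
After complete mixing, C₀ = (0.12·10.5 + 2.98·0.011) / 3.1 = 0.417 mg/L.
Travel time t = 8090 m / 1.2 m/s = 6742 s = 0.07803 d.
C = 0.417·exp(−0.56·0.07803) = 0.417·0.9572 = 0.3992 mg/L.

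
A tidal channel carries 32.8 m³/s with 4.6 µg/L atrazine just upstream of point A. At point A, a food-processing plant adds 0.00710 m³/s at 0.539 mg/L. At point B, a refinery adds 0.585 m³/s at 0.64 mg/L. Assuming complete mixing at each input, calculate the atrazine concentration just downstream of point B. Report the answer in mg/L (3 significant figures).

4.6 µg/L = 0.0046 mg/L.
After input A: C = (32.8·0.0046 + 0.0071·0.539) / 32.81 = 0.004716 mg/L.
After input B: C = (32.81·0.004716 + 0.585·0.64) / 33.39 = 0.01585 mg/L.

0.0158 mg/L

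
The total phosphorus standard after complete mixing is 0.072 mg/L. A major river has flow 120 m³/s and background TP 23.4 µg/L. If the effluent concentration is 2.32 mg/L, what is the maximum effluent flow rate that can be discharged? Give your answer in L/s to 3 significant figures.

2590 L/s

23.4 µg/L = 0.0234 mg/L.
Mass balance at complete mixing: C_std·(Q_w + Q_r) = Q_w·C_e + Q_r·C_b.
Rearranging, Q_w = Q_r·(C_std − C_b)/(C_e − C_std) = 120·(0.072 − 0.0234) / (2.32 − 0.072) = 2.594 m³/s.
= 2594 L/s.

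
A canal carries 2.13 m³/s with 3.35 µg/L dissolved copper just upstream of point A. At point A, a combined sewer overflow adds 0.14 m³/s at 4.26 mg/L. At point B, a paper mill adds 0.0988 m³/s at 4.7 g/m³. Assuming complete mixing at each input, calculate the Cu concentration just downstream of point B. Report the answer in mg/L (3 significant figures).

3.35 µg/L = 0.00335 mg/L.
After input A: C = (2.13·0.00335 + 0.14·4.26) / 2.27 = 0.2659 mg/L.
After input B: C = (2.27·0.2659 + 0.0988·4.7) / 2.369 = 0.4508 mg/L.

0.451 mg/L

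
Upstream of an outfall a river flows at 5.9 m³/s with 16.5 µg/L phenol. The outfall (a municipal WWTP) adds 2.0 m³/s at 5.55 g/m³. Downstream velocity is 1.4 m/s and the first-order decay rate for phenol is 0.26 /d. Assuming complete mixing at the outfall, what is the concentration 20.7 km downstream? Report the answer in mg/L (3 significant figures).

1.36 mg/L

16.5 µg/L = 0.0165 mg/L.
After complete mixing, C₀ = (2·5.55 + 5.9·0.0165) / 7.9 = 1.417 mg/L.
Travel time t = 2.07e+04 m / 1.4 m/s = 1.479e+04 s = 0.1711 d.
C = 1.417·exp(−0.26·0.1711) = 1.417·0.9565 = 1.356 mg/L.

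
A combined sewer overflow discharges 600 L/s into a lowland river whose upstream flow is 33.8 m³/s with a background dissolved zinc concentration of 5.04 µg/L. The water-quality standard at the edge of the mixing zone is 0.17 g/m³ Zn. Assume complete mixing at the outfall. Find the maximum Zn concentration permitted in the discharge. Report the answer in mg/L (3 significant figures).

600 L/s = 0.6 m³/s.
5.04 µg/L = 0.00504 mg/L.
Mass balance: 0.17·34.4 = 0.6·Cₑ + 33.8·0.00504.
Cₑ = (5.848 − 0.1704) / 0.6 = 9.463 mg/L.

9.46 mg/L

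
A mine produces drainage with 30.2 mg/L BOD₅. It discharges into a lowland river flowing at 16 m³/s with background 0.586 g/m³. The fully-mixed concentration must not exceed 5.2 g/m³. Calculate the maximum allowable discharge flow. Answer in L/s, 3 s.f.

2950 L/s

Mass balance at complete mixing: C_std·(Q_w + Q_r) = Q_w·C_e + Q_r·C_b.
Rearranging, Q_w = Q_r·(C_std − C_b)/(C_e − C_std) = 16·(5.2 − 0.586) / (30.2 − 5.2) = 2.953 m³/s.
= 2953 L/s.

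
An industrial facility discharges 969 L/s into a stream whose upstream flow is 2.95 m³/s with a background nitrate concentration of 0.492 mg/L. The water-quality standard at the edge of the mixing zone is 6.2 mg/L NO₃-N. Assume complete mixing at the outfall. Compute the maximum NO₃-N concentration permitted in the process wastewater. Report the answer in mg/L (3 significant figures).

23.6 mg/L

969 L/s = 0.969 m³/s.
Mass balance: 6.2·3.919 = 0.969·Cₑ + 2.95·0.492.
Cₑ = (24.3 − 1.451) / 0.969 = 23.58 mg/L.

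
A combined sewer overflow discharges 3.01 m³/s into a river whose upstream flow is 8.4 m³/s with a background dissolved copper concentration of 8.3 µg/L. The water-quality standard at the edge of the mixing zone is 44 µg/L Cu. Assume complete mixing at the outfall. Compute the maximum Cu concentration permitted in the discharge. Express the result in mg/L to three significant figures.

0.144 mg/L

8.3 µg/L = 0.0083 mg/L.
44 µg/L = 0.044 mg/L.
Mass balance: 0.044·11.41 = 3.01·Cₑ + 8.4·0.0083.
Cₑ = (0.502 − 0.06972) / 3.01 = 0.1436 mg/L.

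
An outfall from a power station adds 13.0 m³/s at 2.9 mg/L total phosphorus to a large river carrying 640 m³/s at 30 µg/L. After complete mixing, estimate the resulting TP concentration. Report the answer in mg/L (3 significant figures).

0.0871 mg/L

30 µg/L = 0.03 mg/L.
Flow-weighted mixing gives C = (13·2.9 + 640·0.03) / (13 + 640) = 56.9/653 = 0.08714 mg/L.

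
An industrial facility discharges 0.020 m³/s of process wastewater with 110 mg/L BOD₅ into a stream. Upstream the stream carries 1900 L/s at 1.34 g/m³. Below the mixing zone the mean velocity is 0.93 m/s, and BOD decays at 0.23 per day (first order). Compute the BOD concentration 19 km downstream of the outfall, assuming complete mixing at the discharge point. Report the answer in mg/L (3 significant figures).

2.34 mg/L

1900 L/s = 1.9 m³/s.
After complete mixing, C₀ = (0.02·110 + 1.9·1.34) / 1.92 = 2.472 mg/L.
Travel time t = 1.9e+04 m / 0.93 m/s = 2.043e+04 s = 0.2365 d.
C = 2.472·exp(−0.23·0.2365) = 2.472·0.9471 = 2.341 mg/L.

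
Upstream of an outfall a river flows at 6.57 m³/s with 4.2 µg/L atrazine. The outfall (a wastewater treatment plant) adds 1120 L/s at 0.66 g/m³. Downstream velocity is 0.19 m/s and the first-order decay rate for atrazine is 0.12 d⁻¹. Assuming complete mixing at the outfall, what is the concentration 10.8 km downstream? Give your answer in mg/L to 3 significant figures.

0.0921 mg/L

1120 L/s = 1.12 m³/s.
4.2 µg/L = 0.0042 mg/L.
After complete mixing, C₀ = (1.12·0.66 + 6.57·0.0042) / 7.69 = 0.09971 mg/L.
Travel time t = 1.08e+04 m / 0.19 m/s = 5.684e+04 s = 0.6579 d.
C = 0.09971·exp(−0.12·0.6579) = 0.09971·0.9241 = 0.09214 mg/L.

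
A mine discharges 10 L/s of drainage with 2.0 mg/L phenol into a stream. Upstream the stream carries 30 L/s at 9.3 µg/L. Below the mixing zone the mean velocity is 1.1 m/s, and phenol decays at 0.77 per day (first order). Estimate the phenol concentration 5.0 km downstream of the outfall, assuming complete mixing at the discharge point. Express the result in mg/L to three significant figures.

0.487 mg/L

10 L/s = 0.01 m³/s.
30 L/s = 0.03 m³/s.
9.3 µg/L = 0.0093 mg/L.
After complete mixing, C₀ = (0.01·2 + 0.03·0.0093) / 0.04 = 0.507 mg/L.
Travel time t = 5000 m / 1.1 m/s = 4545 s = 0.05261 d.
C = 0.507·exp(−0.77·0.05261) = 0.507·0.9603 = 0.4868 mg/L.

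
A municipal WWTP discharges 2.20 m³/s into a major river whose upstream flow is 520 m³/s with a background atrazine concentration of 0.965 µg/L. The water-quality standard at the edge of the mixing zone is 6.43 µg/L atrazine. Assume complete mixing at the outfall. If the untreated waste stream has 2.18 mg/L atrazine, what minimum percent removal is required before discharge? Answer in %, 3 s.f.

40.5 %

0.965 µg/L = 0.000965 mg/L.
6.43 µg/L = 0.00643 mg/L.
Mass balance: 0.00643·522.2 = 2.2·Cₑ + 520·0.000965.
Cₑ = (3.358 − 0.5018) / 2.2 = 1.298 mg/L.
Required removal = 1 − 1.298/2.18 = 40.45 %.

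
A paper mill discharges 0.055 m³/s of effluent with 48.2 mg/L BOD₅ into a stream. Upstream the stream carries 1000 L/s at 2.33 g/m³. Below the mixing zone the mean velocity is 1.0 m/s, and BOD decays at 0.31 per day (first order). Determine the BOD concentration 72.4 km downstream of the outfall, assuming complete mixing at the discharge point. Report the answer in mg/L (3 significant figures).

3.64 mg/L

1000 L/s = 1 m³/s.
After complete mixing, C₀ = (0.055·48.2 + 1·2.33) / 1.055 = 4.721 mg/L.
Travel time t = 7.24e+04 m / 1.0 m/s = 7.24e+04 s = 0.838 d.
C = 4.721·exp(−0.31·0.838) = 4.721·0.7712 = 3.641 mg/L.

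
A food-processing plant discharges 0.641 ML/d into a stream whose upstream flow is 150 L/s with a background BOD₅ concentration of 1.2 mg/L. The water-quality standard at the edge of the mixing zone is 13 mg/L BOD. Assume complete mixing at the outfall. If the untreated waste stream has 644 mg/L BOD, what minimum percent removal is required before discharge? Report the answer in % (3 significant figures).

60.9 %

0.641 ML/d = 0.007419 m³/s.
150 L/s = 0.15 m³/s.
Mass balance: 13·0.1574 = 0.007419·Cₑ + 0.15·1.2.
Cₑ = (2.046 − 0.18) / 0.007419 = 251.6 mg/L.
Required removal = 1 − 251.6/644 = 60.94 %.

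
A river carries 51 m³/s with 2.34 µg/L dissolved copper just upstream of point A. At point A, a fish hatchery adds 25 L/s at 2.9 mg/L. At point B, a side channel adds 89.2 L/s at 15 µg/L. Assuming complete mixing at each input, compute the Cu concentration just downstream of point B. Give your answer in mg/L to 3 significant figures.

2.34 µg/L = 0.00234 mg/L.
25 L/s = 0.025 m³/s.
After input A: C = (51·0.00234 + 0.025·2.9) / 51.02 = 0.00376 mg/L.
89.2 L/s = 0.0892 m³/s.
15 µg/L = 0.015 mg/L.
After input B: C = (51.02·0.00376 + 0.0892·0.015) / 51.11 = 0.003779 mg/L.

0.00378 mg/L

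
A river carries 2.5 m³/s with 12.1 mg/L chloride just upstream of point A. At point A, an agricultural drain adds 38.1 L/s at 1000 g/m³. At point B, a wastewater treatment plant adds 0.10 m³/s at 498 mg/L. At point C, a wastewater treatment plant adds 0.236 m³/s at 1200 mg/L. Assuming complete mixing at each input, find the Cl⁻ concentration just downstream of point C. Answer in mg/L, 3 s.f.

38.1 L/s = 0.0381 m³/s.
After input A: C = (2.5·12.1 + 0.0381·1000) / 2.538 = 26.93 mg/L.
After input B: C = (2.538·26.93 + 0.1·498) / 2.638 = 44.79 mg/L.
After input C: C = (2.638·44.79 + 0.236·1200) / 2.874 = 139.6 mg/L.

140 mg/L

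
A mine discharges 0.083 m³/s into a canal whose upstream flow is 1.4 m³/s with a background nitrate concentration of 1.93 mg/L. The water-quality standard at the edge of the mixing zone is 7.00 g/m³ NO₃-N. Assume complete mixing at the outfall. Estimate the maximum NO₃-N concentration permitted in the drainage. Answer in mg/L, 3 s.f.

Mass balance: 7·1.483 = 0.083·Cₑ + 1.4·1.93.
Cₑ = (10.38 − 2.702) / 0.083 = 92.52 mg/L.

92.5 mg/L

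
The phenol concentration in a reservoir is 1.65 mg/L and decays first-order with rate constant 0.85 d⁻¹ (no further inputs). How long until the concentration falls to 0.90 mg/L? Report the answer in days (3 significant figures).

t = ln(C₀/C)/k = ln(1.65/0.90)/0.85 = 0.6061/0.85 = 0.7131 d.

0.713 d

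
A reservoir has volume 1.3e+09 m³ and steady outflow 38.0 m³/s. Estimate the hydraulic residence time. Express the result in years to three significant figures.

1.08 yr

Q = 38.0 m³/s × 3.156e+07 s/yr = 1.199e+09 m³/yr.
Hydraulic residence time τ = V/Q = 1.3e+09/1.199e+09 = 1.084 yr.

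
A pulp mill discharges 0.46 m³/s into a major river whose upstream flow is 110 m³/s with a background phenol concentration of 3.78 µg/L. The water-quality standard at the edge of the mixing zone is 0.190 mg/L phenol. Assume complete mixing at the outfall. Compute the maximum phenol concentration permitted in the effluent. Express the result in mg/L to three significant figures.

44.7 mg/L

3.78 µg/L = 0.00378 mg/L.
Mass balance: 0.19·110.5 = 0.46·Cₑ + 110·0.00378.
Cₑ = (20.99 − 0.4158) / 0.46 = 44.72 mg/L.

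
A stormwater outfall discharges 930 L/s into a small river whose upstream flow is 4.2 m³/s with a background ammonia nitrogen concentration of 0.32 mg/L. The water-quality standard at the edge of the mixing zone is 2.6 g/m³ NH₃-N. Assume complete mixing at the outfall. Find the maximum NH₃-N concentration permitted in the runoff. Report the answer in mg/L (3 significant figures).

930 L/s = 0.93 m³/s.
Mass balance: 2.6·5.13 = 0.93·Cₑ + 4.2·0.32.
Cₑ = (13.34 − 1.344) / 0.93 = 12.9 mg/L.

12.9 mg/L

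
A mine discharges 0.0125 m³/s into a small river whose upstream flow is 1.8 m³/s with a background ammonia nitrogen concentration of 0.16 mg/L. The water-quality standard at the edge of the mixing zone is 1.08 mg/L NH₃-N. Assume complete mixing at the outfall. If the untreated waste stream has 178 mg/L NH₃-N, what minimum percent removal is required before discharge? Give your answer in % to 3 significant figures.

25.0 %

Mass balance: 1.08·1.812 = 0.0125·Cₑ + 1.8·0.16.
Cₑ = (1.958 − 0.288) / 0.0125 = 133.6 mg/L.
Required removal = 1 − 133.6/178 = 24.97 %.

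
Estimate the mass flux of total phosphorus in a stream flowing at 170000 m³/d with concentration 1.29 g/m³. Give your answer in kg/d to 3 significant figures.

170000 m³/d = 1.968 m³/s.
Mass flux = Q·C = 1.968 m³/s × 1.29 g/m³ = 2.538 g/s.
= 2.538 g/s × 86.4 = 219.3 kg/d.

219 kg/d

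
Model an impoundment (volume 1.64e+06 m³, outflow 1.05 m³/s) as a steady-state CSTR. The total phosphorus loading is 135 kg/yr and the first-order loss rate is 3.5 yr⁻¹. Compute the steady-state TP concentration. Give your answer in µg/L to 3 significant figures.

Outflow Q = 1.05 m³/s × 3.156e+07 s/yr = 3.314e+07 m³/yr.
Steady-state CSTR mass balance: W = Q·C + k·V·C, so C = W/(Q + kV).
Q + kV = 3.314e+07 + 3.5·1.64e+06 = 3.888e+07 m³/yr.
C = 135/3.888e+07 = 3.473e-06 kg/m³ = 0.003473 mg/L = 3.473 µg/L.

3.47 µg/L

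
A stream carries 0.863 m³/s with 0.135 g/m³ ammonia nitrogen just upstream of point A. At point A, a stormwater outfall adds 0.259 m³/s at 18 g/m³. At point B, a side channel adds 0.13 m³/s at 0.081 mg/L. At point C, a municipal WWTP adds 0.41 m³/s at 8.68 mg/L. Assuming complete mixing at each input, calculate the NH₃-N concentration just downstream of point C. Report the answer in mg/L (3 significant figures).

After input A: C = (0.863·0.135 + 0.259·18) / 1.122 = 4.259 mg/L.
After input B: C = (1.122·4.259 + 0.13·0.081) / 1.252 = 3.825 mg/L.
After input C: C = (1.252·3.825 + 0.41·8.68) / 1.662 = 5.023 mg/L.

5.02 mg/L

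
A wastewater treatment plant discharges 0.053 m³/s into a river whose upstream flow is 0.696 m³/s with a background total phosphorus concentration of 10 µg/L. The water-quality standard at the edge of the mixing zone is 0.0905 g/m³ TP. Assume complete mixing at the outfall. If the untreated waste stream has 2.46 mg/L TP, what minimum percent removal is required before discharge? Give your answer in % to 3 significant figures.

53.3 %

10 µg/L = 0.01 mg/L.
Mass balance: 0.0905·0.749 = 0.053·Cₑ + 0.696·0.01.
Cₑ = (0.06778 − 0.00696) / 0.053 = 1.148 mg/L.
Required removal = 1 − 1.148/2.46 = 53.35 %.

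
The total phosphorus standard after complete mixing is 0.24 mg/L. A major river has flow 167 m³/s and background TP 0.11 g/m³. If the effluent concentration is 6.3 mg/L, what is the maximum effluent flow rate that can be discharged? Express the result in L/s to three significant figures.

3580 L/s

Mass balance at complete mixing: C_std·(Q_w + Q_r) = Q_w·C_e + Q_r·C_b.
Rearranging, Q_w = Q_r·(C_std − C_b)/(C_e − C_std) = 167·(0.24 − 0.11) / (6.3 − 0.24) = 3.583 m³/s.
= 3583 L/s.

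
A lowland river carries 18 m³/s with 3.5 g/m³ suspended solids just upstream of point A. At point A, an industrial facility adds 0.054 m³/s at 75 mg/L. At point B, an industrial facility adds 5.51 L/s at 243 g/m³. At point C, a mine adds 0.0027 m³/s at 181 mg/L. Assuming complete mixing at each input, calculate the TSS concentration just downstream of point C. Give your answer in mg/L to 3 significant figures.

3.81 mg/L

After input A: C = (18·3.5 + 0.054·75) / 18.05 = 3.714 mg/L.
5.51 L/s = 0.00551 m³/s.
After input B: C = (18.05·3.714 + 0.00551·243) / 18.06 = 3.787 mg/L.
After input C: C = (18.06·3.787 + 0.0027·181) / 18.06 = 3.813 mg/L.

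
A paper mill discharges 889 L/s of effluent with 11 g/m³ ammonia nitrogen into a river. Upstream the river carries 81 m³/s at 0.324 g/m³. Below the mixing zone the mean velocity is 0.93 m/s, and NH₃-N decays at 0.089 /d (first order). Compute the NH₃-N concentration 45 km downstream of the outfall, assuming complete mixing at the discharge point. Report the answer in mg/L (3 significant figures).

889 L/s = 0.889 m³/s.
After complete mixing, C₀ = (0.889·11 + 81·0.324) / 81.89 = 0.4399 mg/L.
Travel time t = 4.5e+04 m / 0.93 m/s = 4.839e+04 s = 0.56 d.
C = 0.4399·exp(−0.089·0.56) = 0.4399·0.9514 = 0.4185 mg/L.

0.419 mg/L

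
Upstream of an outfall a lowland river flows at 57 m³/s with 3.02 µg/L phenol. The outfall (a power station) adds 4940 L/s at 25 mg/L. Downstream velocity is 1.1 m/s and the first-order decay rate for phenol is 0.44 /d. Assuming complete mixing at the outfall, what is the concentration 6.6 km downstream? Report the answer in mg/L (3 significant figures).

4940 L/s = 4.94 m³/s.
3.02 µg/L = 0.00302 mg/L.
After complete mixing, C₀ = (4.94·25 + 57·0.00302) / 61.94 = 1.997 mg/L.
Travel time t = 6600 m / 1.1 m/s = 6000 s = 0.06944 d.
C = 1.997·exp(−0.44·0.06944) = 1.997·0.9699 = 1.937 mg/L.

1.94 mg/L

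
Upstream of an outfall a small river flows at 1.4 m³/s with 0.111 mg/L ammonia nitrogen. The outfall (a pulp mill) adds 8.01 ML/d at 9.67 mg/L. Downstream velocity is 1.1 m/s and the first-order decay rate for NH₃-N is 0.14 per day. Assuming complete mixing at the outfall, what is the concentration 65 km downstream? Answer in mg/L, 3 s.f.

0.640 mg/L

8.01 ML/d = 0.09271 m³/s.
After complete mixing, C₀ = (0.09271·9.67 + 1.4·0.111) / 1.493 = 0.7047 mg/L.
Travel time t = 6.5e+04 m / 1.1 m/s = 5.909e+04 s = 0.6839 d.
C = 0.7047·exp(−0.14·0.6839) = 0.7047·0.9087 = 0.6403 mg/L.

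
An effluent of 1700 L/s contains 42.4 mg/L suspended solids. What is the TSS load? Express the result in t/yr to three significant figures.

2270 t/yr

1700 L/s = 1.7 m³/s.
Mass flux = Q·C = 1.7 m³/s × 42.4 g/m³ = 72.08 g/s.
= 72.08 g/s × 31.56 = 2275 t/yr.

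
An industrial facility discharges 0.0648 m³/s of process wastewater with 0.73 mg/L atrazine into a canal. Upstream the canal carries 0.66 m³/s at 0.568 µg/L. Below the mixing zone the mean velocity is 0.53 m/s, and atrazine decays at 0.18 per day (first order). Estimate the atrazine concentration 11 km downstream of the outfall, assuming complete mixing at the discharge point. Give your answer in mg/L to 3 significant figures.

0.0630 mg/L

0.568 µg/L = 0.000568 mg/L.
After complete mixing, C₀ = (0.0648·0.73 + 0.66·0.000568) / 0.7248 = 0.06578 mg/L.
Travel time t = 1.1e+04 m / 0.53 m/s = 2.075e+04 s = 0.2402 d.
C = 0.06578·exp(−0.18·0.2402) = 0.06578·0.9577 = 0.063 mg/L.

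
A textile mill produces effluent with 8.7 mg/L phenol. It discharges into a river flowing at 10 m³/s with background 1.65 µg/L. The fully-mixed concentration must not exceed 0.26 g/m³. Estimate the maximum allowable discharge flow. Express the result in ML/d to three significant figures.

1.65 µg/L = 0.00165 mg/L.
Mass balance at complete mixing: C_std·(Q_w + Q_r) = Q_w·C_e + Q_r·C_b.
Rearranging, Q_w = Q_r·(C_std − C_b)/(C_e − C_std) = 10·(0.26 − 0.00165) / (8.7 − 0.26) = 0.3061 m³/s.
= 26.45 ML/d.

26.4 ML/d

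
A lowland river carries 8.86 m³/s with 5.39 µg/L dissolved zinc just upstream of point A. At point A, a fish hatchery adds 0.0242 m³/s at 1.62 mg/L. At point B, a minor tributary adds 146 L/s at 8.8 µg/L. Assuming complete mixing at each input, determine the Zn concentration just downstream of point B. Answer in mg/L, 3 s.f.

0.00977 mg/L

5.39 µg/L = 0.00539 mg/L.
After input A: C = (8.86·0.00539 + 0.0242·1.62) / 8.884 = 0.009788 mg/L.
146 L/s = 0.146 m³/s.
8.8 µg/L = 0.0088 mg/L.
After input B: C = (8.884·0.009788 + 0.146·0.0088) / 9.03 = 0.009772 mg/L.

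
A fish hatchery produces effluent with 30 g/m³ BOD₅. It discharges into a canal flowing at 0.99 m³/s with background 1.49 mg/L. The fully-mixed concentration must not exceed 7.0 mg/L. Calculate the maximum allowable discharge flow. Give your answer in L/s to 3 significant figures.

237 L/s

Mass balance at complete mixing: C_std·(Q_w + Q_r) = Q_w·C_e + Q_r·C_b.
Rearranging, Q_w = Q_r·(C_std − C_b)/(C_e − C_std) = 0.99·(7 − 1.49) / (30 − 7) = 0.2372 m³/s.
= 237.2 L/s.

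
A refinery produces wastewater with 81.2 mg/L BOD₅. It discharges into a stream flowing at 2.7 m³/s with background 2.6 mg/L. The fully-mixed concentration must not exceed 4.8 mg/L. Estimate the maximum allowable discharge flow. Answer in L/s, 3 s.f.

77.7 L/s

Mass balance at complete mixing: C_std·(Q_w + Q_r) = Q_w·C_e + Q_r·C_b.
Rearranging, Q_w = Q_r·(C_std − C_b)/(C_e − C_std) = 2.7·(4.8 − 2.6) / (81.2 − 4.8) = 0.07775 m³/s.
= 77.75 L/s.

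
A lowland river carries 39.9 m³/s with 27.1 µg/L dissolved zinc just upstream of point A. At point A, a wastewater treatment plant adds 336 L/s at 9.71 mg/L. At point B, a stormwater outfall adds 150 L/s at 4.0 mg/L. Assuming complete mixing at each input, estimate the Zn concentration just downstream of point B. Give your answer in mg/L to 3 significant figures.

0.122 mg/L

27.1 µg/L = 0.0271 mg/L.
336 L/s = 0.336 m³/s.
After input A: C = (39.9·0.0271 + 0.336·9.71) / 40.24 = 0.108 mg/L.
150 L/s = 0.15 m³/s.
After input B: C = (40.24·0.108 + 0.15·4) / 40.39 = 0.1224 mg/L.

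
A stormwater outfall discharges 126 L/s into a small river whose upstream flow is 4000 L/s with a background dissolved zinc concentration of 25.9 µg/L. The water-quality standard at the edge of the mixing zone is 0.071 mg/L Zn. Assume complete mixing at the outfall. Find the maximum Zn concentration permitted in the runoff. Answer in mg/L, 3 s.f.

1.50 mg/L

126 L/s = 0.126 m³/s.
4000 L/s = 4 m³/s.
25.9 µg/L = 0.0259 mg/L.
Mass balance: 0.071·4.126 = 0.126·Cₑ + 4·0.0259.
Cₑ = (0.2929 − 0.1036) / 0.126 = 1.503 mg/L.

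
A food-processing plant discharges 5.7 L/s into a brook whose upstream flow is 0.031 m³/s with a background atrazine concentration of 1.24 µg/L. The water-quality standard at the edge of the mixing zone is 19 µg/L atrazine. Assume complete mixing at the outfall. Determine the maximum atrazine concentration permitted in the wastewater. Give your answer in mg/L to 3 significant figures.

5.7 L/s = 0.0057 m³/s.
1.24 µg/L = 0.00124 mg/L.
19 µg/L = 0.019 mg/L.
Mass balance: 0.019·0.0367 = 0.0057·Cₑ + 0.031·0.00124.
Cₑ = (0.0006973 − 3.844e-05) / 0.0057 = 0.1156 mg/L.

0.116 mg/L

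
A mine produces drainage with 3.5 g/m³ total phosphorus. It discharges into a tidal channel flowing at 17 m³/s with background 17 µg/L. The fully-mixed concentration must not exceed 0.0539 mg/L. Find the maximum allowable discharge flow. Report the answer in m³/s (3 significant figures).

17 µg/L = 0.017 mg/L.
Mass balance at complete mixing: C_std·(Q_w + Q_r) = Q_w·C_e + Q_r·C_b.
Rearranging, Q_w = Q_r·(C_std − C_b)/(C_e − C_std) = 17·(0.0539 − 0.017) / (3.5 − 0.0539) = 0.182 m³/s.

0.182 m³/s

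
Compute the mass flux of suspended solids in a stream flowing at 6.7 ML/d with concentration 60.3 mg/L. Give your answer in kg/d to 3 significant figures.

404 kg/d

6.7 ML/d = 0.07755 m³/s.
Mass flux = Q·C = 0.07755 m³/s × 60.3 g/m³ = 4.676 g/s.
= 4.676 g/s × 86.4 = 404 kg/d.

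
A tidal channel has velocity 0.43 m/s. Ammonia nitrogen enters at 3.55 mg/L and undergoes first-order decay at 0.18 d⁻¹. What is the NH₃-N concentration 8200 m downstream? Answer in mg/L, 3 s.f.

3.41 mg/L

Travel time t = 8200 m / 0.43 m/s = 8200/0.43 = 1.907e+04 s = 0.2207 d.
First-order decay: C = 3.55·exp(−0.18·0.2207) = 3.55·0.9611 = 3.412 mg/L.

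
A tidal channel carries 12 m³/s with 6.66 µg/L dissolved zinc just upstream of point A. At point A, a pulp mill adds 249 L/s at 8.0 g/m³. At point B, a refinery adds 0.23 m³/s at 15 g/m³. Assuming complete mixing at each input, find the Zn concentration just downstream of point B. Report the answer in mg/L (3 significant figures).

6.66 µg/L = 0.00666 mg/L.
249 L/s = 0.249 m³/s.
After input A: C = (12·0.00666 + 0.249·8) / 12.25 = 0.1692 mg/L.
After input B: C = (12.25·0.1692 + 0.23·15) / 12.48 = 0.4425 mg/L.

0.442 mg/L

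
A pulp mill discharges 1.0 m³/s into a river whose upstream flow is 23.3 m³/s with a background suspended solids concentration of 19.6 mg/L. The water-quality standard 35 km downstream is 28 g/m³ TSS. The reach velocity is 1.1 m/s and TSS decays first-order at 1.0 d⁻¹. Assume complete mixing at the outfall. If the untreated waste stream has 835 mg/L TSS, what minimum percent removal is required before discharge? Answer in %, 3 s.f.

Travel time to the compliance point: t = 3.5e+04/1.1 = 3.182e+04 s = 0.3683 d; decay factor exp(−1.0·0.3683) = 0.6919.
So the concentration just after mixing may be at most 28/0.6919 = 40.47 mg/L.
Mass balance: 40.47·24.3 = 1·Cₑ + 23.3·19.6.
Cₑ = (983.3 − 456.7) / 1 = 526.7 mg/L.
Required removal = 1 − 526.7/835 = 36.93 %.

36.9 %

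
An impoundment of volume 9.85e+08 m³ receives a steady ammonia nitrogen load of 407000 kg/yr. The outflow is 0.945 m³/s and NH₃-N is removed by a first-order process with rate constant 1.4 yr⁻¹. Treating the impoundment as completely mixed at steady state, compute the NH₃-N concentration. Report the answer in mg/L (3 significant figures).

0.289 mg/L

Outflow Q = 0.945 m³/s × 3.156e+07 s/yr = 2.982e+07 m³/yr.
Steady-state CSTR mass balance: W = Q·C + k·V·C, so C = W/(Q + kV).
Q + kV = 2.982e+07 + 1.4·9.85e+08 = 1.409e+09 m³/yr.
C = 407000/1.409e+09 = 0.0002889 kg/m³ = 0.2889 mg/L.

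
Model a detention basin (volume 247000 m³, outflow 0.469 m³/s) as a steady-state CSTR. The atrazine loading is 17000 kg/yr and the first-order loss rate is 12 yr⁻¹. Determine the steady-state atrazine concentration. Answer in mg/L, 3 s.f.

0.957 mg/L

Outflow Q = 0.469 m³/s × 3.156e+07 s/yr = 1.48e+07 m³/yr.
Steady-state CSTR mass balance: W = Q·C + k·V·C, so C = W/(Q + kV).
Q + kV = 1.48e+07 + 12·247000 = 1.776e+07 m³/yr.
C = 17000/1.776e+07 = 0.000957 kg/m³ = 0.957 mg/L.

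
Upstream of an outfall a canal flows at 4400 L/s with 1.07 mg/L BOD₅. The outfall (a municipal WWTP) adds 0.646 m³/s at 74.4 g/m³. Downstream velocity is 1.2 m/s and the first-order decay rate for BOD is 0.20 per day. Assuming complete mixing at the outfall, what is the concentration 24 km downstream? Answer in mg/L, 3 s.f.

9.98 mg/L

4400 L/s = 4.4 m³/s.
After complete mixing, C₀ = (0.646·74.4 + 4.4·1.07) / 5.046 = 10.46 mg/L.
Travel time t = 2.4e+04 m / 1.2 m/s = 2e+04 s = 0.2315 d.
C = 10.46·exp(−0.20·0.2315) = 10.46·0.9548 = 9.985 mg/L.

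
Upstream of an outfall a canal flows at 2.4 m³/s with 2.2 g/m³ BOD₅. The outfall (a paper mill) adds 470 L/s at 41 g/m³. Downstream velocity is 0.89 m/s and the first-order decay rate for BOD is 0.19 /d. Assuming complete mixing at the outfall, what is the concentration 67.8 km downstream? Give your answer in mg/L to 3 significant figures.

7.23 mg/L

470 L/s = 0.47 m³/s.
After complete mixing, C₀ = (0.47·41 + 2.4·2.2) / 2.87 = 8.554 mg/L.
Travel time t = 6.78e+04 m / 0.89 m/s = 7.618e+04 s = 0.8817 d.
C = 8.554·exp(−0.19·0.8817) = 8.554·0.8458 = 7.235 mg/L.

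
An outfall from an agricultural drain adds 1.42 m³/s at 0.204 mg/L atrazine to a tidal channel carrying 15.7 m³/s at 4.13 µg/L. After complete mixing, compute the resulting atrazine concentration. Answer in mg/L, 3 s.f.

4.13 µg/L = 0.00413 mg/L.
Conservation of mass across the mixing zone: C = (1.42·0.204 + 15.7·0.00413) / (1.42 + 15.7) = 0.3545/17.12 = 0.02071 mg/L.

0.0207 mg/L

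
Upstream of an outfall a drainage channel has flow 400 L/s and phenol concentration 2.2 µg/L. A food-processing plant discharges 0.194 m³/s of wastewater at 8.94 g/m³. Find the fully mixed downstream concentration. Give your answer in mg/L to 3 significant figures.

400 L/s = 0.4 m³/s.
2.2 µg/L = 0.0022 mg/L.
Conservation of mass across the mixing zone: C = (0.194·8.94 + 0.4·0.0022) / (0.194 + 0.4) = 1.735/0.594 = 2.921 mg/L.

2.92 mg/L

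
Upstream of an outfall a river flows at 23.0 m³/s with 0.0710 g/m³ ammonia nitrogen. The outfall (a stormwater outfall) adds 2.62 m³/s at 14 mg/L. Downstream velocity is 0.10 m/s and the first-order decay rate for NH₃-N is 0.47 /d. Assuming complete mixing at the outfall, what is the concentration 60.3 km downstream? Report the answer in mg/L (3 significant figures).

0.0563 mg/L

After complete mixing, C₀ = (2.62·14 + 23·0.071) / 25.62 = 1.495 mg/L.
Travel time t = 6.03e+04 m / 0.10 m/s = 6.03e+05 s = 6.979 d.
C = 1.495·exp(−0.47·6.979) = 1.495·0.03762 = 0.05626 mg/L.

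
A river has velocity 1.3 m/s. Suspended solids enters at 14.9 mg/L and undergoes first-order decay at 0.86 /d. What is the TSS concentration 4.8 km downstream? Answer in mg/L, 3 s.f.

Travel time t = 4.8 km / 1.3 m/s = 4800/1.3 = 3692 s = 0.04274 d.
First-order decay: C = 14.9·exp(−0.86·0.04274) = 14.9·0.9639 = 14.36 mg/L.

14.4 mg/L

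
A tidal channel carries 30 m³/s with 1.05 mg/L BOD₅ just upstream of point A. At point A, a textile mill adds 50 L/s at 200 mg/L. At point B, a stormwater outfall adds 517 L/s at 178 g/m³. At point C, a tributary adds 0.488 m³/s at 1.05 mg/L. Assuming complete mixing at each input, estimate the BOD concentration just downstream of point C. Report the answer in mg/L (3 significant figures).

4.32 mg/L

50 L/s = 0.05 m³/s.
After input A: C = (30·1.05 + 0.05·200) / 30.05 = 1.381 mg/L.
517 L/s = 0.517 m³/s.
After input B: C = (30.05·1.381 + 0.517·178) / 30.57 = 4.368 mg/L.
After input C: C = (30.57·4.368 + 0.488·1.05) / 31.05 = 4.316 mg/L.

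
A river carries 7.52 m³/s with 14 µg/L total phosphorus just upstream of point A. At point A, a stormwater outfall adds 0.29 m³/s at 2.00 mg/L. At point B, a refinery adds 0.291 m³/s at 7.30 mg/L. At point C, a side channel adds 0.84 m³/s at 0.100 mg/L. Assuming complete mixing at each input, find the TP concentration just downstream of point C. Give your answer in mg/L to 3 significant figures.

0.324 mg/L

14 µg/L = 0.014 mg/L.
After input A: C = (7.52·0.014 + 0.29·2) / 7.81 = 0.08774 mg/L.
After input B: C = (7.81·0.08774 + 0.291·7.3) / 8.101 = 0.3468 mg/L.
After input C: C = (8.101·0.3468 + 0.84·0.1) / 8.941 = 0.3236 mg/L.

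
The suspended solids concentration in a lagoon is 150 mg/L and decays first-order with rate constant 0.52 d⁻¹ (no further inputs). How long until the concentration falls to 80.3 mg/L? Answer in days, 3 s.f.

t = ln(C₀/C)/k = ln(150/80.3)/0.52 = 0.6249/0.52 = 1.202 d.

1.20 d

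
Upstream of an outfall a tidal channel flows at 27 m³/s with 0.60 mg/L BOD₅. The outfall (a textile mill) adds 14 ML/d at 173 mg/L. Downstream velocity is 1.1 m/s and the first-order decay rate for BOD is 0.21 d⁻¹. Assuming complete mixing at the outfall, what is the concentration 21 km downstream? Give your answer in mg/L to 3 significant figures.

14 ML/d = 0.162 m³/s.
After complete mixing, C₀ = (0.162·173 + 27·0.6) / 27.16 = 1.628 mg/L.
Travel time t = 2.1e+04 m / 1.1 m/s = 1.909e+04 s = 0.221 d.
C = 1.628·exp(−0.21·0.221) = 1.628·0.9547 = 1.555 mg/L.

1.55 mg/L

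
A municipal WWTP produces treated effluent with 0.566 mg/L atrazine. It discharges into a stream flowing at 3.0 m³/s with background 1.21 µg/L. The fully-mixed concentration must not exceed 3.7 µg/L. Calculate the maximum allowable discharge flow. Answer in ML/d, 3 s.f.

1.15 ML/d

1.21 µg/L = 0.00121 mg/L.
3.7 µg/L = 0.0037 mg/L.
Mass balance at complete mixing: C_std·(Q_w + Q_r) = Q_w·C_e + Q_r·C_b.
Rearranging, Q_w = Q_r·(C_std − C_b)/(C_e − C_std) = 3.0·(0.0037 − 0.00121) / (0.566 − 0.0037) = 0.01328 m³/s.
= 1.148 ML/d.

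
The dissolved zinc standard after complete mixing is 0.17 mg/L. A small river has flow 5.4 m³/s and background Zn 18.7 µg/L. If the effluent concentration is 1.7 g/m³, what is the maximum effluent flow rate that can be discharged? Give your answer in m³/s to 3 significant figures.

18.7 µg/L = 0.0187 mg/L.
Mass balance at complete mixing: C_std·(Q_w + Q_r) = Q_w·C_e + Q_r·C_b.
Rearranging, Q_w = Q_r·(C_std − C_b)/(C_e − C_std) = 5.4·(0.17 − 0.0187) / (1.7 − 0.17) = 0.534 m³/s.

0.534 m³/s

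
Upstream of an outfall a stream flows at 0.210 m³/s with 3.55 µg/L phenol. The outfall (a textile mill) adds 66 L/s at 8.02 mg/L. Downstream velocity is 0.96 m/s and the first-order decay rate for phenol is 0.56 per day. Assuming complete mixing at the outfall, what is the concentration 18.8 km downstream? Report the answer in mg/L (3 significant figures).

1.69 mg/L

66 L/s = 0.066 m³/s.
3.55 µg/L = 0.00355 mg/L.
After complete mixing, C₀ = (0.066·8.02 + 0.21·0.00355) / 0.276 = 1.921 mg/L.
Travel time t = 1.88e+04 m / 0.96 m/s = 1.958e+04 s = 0.2267 d.
C = 1.921·exp(−0.56·0.2267) = 1.921·0.8808 = 1.692 mg/L.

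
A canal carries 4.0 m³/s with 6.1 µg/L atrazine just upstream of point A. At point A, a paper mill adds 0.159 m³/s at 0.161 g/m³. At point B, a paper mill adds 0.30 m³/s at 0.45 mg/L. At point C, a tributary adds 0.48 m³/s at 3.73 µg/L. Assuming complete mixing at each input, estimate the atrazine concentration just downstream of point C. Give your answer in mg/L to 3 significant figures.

0.0378 mg/L

6.1 µg/L = 0.0061 mg/L.
After input A: C = (4·0.0061 + 0.159·0.161) / 4.159 = 0.01202 mg/L.
After input B: C = (4.159·0.01202 + 0.3·0.45) / 4.459 = 0.04149 mg/L.
3.73 µg/L = 0.00373 mg/L.
After input C: C = (4.459·0.04149 + 0.48·0.00373) / 4.939 = 0.03782 mg/L.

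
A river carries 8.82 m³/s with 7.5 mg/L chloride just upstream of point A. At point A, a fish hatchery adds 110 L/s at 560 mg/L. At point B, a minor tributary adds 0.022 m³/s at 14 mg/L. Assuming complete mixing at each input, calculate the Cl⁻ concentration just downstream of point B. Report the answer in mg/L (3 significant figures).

110 L/s = 0.11 m³/s.
After input A: C = (8.82·7.5 + 0.11·560) / 8.93 = 14.31 mg/L.
After input B: C = (8.93·14.31 + 0.022·14) / 8.952 = 14.3 mg/L.

14.3 mg/L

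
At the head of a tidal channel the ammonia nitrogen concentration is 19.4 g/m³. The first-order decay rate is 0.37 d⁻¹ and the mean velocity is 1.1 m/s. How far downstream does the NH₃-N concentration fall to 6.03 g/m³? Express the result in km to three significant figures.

300 km

From C = C₀·e^(−kt), t = ln(C₀/C)/k = ln(19.4/6.03)/0.37 = 1.169/0.37 = 3.158 d.
Distance = v·t = 1.1 m/s × 2.729e+05 s = 3.002e+05 m = 300.2 km.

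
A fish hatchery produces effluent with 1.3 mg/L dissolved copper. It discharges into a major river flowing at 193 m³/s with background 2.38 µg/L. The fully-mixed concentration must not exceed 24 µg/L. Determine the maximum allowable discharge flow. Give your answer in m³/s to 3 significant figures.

2.38 µg/L = 0.00238 mg/L.
24 µg/L = 0.024 mg/L.
Mass balance at complete mixing: C_std·(Q_w + Q_r) = Q_w·C_e + Q_r·C_b.
Rearranging, Q_w = Q_r·(C_std − C_b)/(C_e − C_std) = 193·(0.024 − 0.00238) / (1.3 − 0.024) = 3.27 m³/s.

3.27 m³/s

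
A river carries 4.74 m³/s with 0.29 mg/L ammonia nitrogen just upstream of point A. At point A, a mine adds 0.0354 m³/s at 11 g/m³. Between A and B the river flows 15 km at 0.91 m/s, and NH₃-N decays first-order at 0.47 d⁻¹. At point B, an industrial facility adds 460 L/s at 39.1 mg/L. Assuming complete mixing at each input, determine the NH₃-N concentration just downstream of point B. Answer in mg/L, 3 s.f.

After input A: C = (4.74·0.29 + 0.0354·11) / 4.775 = 0.3694 mg/L.
Over the 15 km reach to input B (t = 1.648e+04 s = 0.1908 d), decay gives C = 0.3694·exp(−0.47·0.1908) = 0.3377 mg/L.
460 L/s = 0.46 m³/s.
After input B: C = (4.775·0.3377 + 0.46·39.1) / 5.235 = 3.743 mg/L.

3.74 mg/L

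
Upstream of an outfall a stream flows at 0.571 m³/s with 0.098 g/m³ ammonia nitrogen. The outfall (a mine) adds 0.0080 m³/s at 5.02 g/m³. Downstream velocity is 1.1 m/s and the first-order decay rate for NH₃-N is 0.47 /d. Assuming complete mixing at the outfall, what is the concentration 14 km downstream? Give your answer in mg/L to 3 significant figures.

After complete mixing, C₀ = (0.008·5.02 + 0.571·0.098) / 0.579 = 0.166 mg/L.
Travel time t = 1.4e+04 m / 1.1 m/s = 1.273e+04 s = 0.1473 d.
C = 0.166·exp(−0.47·0.1473) = 0.166·0.9331 = 0.1549 mg/L.

0.155 mg/L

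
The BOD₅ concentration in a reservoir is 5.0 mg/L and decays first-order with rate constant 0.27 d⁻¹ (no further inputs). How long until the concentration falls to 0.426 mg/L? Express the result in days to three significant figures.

9.12 d

t = ln(C₀/C)/k = ln(5.0/0.426)/0.27 = 2.463/0.27 = 9.121 d.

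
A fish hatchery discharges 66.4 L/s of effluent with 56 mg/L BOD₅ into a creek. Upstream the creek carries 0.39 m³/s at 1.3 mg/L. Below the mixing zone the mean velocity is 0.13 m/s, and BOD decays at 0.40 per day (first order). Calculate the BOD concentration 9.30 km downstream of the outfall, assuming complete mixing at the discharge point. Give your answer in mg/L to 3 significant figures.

6.65 mg/L

66.4 L/s = 0.0664 m³/s.
After complete mixing, C₀ = (0.0664·56 + 0.39·1.3) / 0.4564 = 9.258 mg/L.
Travel time t = 9300 m / 0.13 m/s = 7.154e+04 s = 0.828 d.
C = 9.258·exp(−0.40·0.828) = 9.258·0.7181 = 6.648 mg/L.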